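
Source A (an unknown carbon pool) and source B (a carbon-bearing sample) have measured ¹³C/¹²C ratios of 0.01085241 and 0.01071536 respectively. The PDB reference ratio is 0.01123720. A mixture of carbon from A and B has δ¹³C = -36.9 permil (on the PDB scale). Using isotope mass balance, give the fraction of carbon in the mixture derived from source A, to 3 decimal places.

δ_A = (0.01085241/0.01123720 − 1)×1000 = (0.965757 − 1)×1000 = -34.243 permil
δ_B = (0.01071536/0.01123720 − 1)×1000 = (0.953561 − 1)×1000 = -46.439 permil
f_A = (δ_mix − δ_B)/(δ_A − δ_B) = (-36.9 − (-46.439))/(-34.243 − (-46.439))
f_A = 9.539 / 12.196 = 0.7821

0.782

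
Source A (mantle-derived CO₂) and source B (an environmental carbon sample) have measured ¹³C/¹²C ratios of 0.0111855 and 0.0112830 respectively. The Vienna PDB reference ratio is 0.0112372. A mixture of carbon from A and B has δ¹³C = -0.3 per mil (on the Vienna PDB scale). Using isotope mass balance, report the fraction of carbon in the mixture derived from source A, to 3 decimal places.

0.504

δ_A = (0.0111855/0.0112372 − 1)×1000 = (0.995399 − 1)×1000 = -4.601 per mil
δ_B = (0.0112830/0.0112372 − 1)×1000 = (1.004076 − 1)×1000 = 4.076 per mil
f_A = (δ_mix − δ_B)/(δ_A − δ_B) = (-0.3 − (4.076))/(-4.601 − (4.076))
f_A = -4.376 / -8.677 = 0.5043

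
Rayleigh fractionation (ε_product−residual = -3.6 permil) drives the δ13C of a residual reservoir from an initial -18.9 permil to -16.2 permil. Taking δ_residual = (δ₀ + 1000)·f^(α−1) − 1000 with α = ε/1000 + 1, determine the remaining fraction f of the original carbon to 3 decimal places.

α − 1 = ε/1000 = -0.0036
(δ_res + 1000)/(δ₀ + 1000) = (-16.2 + 1000)/(-18.9 + 1000) = 983.8/981.1 = 1.002752
f = 1.002752^(1/-0.0036) = exp(ln(1.002752)/-0.0036) = exp(0.00275/-0.0036)
f = exp(-0.7634) = 0.4661

0.466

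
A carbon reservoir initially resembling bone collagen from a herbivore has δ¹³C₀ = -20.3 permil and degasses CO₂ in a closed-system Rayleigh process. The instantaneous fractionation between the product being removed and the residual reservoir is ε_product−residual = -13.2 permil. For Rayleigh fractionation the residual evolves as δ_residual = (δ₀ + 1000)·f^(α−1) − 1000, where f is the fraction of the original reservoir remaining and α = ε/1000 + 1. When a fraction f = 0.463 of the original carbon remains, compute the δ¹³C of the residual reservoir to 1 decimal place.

-10.3 permil

Rayleigh residual: δ_res = (δ₀ + 1000)·f^(α−1) − 1000
α = ε/1000 + 1 = 0.98680, so α − 1 = -0.01320
f^(α−1) = 0.463^(-0.01320) = 1.010216
δ_res = (-20.3 + 1000) × 1.010216 − 1000 = 989.709 − 1000 = -10.29 permil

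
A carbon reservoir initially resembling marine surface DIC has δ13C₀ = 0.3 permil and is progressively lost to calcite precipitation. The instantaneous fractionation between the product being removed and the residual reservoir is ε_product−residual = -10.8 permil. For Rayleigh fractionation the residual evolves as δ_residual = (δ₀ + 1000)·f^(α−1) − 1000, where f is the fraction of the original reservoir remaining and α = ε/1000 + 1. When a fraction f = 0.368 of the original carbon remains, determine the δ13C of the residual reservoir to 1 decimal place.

11.2 permil

Rayleigh residual: δ_res = (δ₀ + 1000)·f^(α−1) − 1000
α = ε/1000 + 1 = 0.98920, so α − 1 = -0.01080
f^(α−1) = 0.368^(-0.01080) = 1.010855
δ_res = (0.3 + 1000) × 1.010855 − 1000 = 1011.158 − 1000 = 11.16 permil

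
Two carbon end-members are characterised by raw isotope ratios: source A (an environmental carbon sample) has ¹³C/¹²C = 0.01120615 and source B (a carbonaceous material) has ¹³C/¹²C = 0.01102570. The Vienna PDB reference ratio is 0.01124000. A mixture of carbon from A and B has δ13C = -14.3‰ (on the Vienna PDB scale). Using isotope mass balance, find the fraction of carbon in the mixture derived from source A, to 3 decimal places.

0.297

δ_A = (0.01120615/0.01124000 − 1)×1000 = (0.996988 − 1)×1000 = -3.012‰
δ_B = (0.01102570/0.01124000 − 1)×1000 = (0.980934 − 1)×1000 = -19.066‰
f_A = (δ_mix − δ_B)/(δ_A − δ_B) = (-14.3 − (-19.066))/(-3.012 − (-19.066))
f_A = 4.766 / 16.054 = 0.2969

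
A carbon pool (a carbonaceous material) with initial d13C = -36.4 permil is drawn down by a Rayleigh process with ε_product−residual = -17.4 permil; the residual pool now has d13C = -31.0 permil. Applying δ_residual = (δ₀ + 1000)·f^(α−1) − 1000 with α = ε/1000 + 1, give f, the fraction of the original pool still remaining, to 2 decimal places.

α − 1 = ε/1000 = -0.0174
(δ_res + 1000)/(δ₀ + 1000) = (-31.0 + 1000)/(-36.4 + 1000) = 969.0/963.6 = 1.005604
f = 1.005604^(1/-0.0174) = exp(ln(1.005604)/-0.0174) = exp(0.00559/-0.0174)
f = exp(-0.3212) = 0.7253

0.73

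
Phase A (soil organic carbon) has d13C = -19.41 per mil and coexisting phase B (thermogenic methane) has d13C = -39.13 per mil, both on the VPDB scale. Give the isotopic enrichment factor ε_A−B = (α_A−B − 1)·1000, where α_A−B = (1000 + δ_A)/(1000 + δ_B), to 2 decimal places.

α_A−B = (1000 + -19.41) / (1000 + -39.13) = 980.59 / 960.87 = 1.020523
ε_A−B = (1.020523 − 1) × 1000 = 20.523 per mil
(The approximation ε ≈ δ_A − δ_B would give 19.72 per mil.)

20.52 per mil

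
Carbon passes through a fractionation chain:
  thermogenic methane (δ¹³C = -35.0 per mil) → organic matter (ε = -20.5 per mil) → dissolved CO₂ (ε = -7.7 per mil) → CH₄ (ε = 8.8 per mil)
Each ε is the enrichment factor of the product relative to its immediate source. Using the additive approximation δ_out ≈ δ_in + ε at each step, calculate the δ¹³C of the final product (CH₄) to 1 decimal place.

-54.4 per mil

step 1: δ ≈ -35.0 + (-20.5) = -55.5 per mil
step 2: δ ≈ -55.5 + (-7.7) = -63.2 per mil
step 3: δ ≈ -63.2 + (8.8) = -54.4 per mil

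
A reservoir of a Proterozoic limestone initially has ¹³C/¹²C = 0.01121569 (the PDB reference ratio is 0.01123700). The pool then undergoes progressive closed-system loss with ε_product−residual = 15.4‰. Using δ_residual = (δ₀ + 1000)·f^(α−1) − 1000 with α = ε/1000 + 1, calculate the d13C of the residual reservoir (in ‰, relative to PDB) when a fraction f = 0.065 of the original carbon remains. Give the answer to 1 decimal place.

δ₀ = (0.01121569/0.01123700 − 1)×1000 = (0.998104 − 1)×1000 = -1.896‰
α − 1 = ε/1000 = 0.0154
f^(α−1) = 0.065^(0.0154) = 0.958780
δ_res = (-1.896 + 1000) × 0.958780 − 1000 = 956.962 − 1000 = -43.04‰

-43.0‰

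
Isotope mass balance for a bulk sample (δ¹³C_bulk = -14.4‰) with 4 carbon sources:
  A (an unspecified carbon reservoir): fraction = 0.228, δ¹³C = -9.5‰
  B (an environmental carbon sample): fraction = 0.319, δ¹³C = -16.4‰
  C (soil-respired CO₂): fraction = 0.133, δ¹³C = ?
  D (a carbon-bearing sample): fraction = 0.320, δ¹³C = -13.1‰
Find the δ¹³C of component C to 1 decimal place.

Isotope mass balance: δ_bulk = Σ fᵢ·δᵢ.
-14.4 = 0.228×(-9.5) + 0.319×(-16.4) + 0.133×δ_C + 0.320×(-13.1)
0.133·δ_C = -14.4 − (-11.590) = -2.810
δ_C = -2.810 / 0.133 = -21.13‰

-21.1‰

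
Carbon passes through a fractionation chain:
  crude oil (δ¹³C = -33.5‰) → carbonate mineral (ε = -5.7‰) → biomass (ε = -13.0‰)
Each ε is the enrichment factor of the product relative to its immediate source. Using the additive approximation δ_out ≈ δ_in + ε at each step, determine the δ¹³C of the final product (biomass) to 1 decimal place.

step 1: δ ≈ -33.5 + (-5.7) = -39.2‰
step 2: δ ≈ -39.2 + (-13.0) = -52.2‰

-52.2‰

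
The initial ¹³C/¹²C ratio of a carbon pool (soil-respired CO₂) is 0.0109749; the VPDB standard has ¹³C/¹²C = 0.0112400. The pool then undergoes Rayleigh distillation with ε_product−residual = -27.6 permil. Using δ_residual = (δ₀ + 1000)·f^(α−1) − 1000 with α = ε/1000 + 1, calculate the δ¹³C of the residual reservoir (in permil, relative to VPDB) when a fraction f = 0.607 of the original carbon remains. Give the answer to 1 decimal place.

δ₀ = (0.0109749/0.0112400 − 1)×1000 = (0.976415 − 1)×1000 = -23.585 permil
α − 1 = ε/1000 = -0.0276
f^(α−1) = 0.607^(-0.0276) = 1.013874
δ_res = (-23.585 + 1000) × 1.013874 − 1000 = 989.961 − 1000 = -10.04 permil

-10.0 permil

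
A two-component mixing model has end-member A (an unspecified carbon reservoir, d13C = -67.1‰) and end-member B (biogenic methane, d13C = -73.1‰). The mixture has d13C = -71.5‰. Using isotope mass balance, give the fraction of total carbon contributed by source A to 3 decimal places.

0.267

δ_mix = f_A·δ_A + (1 − f_A)·δ_B  ⇒  f_A = (δ_mix − δ_B)/(δ_A − δ_B)
f_A = (-71.5 − (-73.1)) / (-67.1 − (-73.1))
f_A = 1.6 / 6.0 = 0.2667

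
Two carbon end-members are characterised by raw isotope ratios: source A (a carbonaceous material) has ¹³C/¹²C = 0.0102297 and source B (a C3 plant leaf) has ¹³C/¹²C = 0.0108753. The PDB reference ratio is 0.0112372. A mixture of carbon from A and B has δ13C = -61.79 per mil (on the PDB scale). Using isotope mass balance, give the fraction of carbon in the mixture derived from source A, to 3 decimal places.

0.515

δ_A = (0.0102297/0.0112372 − 1)×1000 = (0.910342 − 1)×1000 = -89.658 per mil
δ_B = (0.0108753/0.0112372 − 1)×1000 = (0.967794 − 1)×1000 = -32.206 per mil
f_A = (δ_mix − δ_B)/(δ_A − δ_B) = (-61.79 − (-32.206))/(-89.658 − (-32.206))
f_A = -29.584 / -57.452 = 0.5149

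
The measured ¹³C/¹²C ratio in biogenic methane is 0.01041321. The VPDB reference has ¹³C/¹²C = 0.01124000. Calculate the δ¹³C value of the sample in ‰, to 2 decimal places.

δ¹³C = (R_sample / R_standard − 1) × 1000
R_sample / R_standard = 0.01041321 / 0.01124000 = 0.926442
δ¹³C = (0.926442 − 1) × 1000 = -73.558‰

-73.56‰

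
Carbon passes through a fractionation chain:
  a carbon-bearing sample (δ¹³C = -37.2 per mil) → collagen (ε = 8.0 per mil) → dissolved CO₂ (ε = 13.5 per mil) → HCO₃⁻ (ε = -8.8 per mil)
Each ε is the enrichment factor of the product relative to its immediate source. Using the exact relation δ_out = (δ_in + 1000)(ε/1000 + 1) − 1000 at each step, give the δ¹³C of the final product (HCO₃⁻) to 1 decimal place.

-25.1 per mil

step 1: δ = (-37.20 + 1000)·(8.0/1000 + 1) − 1000 = -29.50 per mil
step 2: δ = (-29.50 + 1000)·(13.5/1000 + 1) − 1000 = -16.40 per mil
step 3: δ = (-16.40 + 1000)·(-8.8/1000 + 1) − 1000 = -25.05 per mil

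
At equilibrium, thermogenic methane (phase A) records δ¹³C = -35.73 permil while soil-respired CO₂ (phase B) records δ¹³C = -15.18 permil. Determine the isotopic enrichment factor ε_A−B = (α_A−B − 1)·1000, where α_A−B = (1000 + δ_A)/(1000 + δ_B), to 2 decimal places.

-20.87 permil

α_A−B = (1000 + -35.73) / (1000 + -15.18) = 964.27 / 984.82 = 0.979133
ε_A−B = (0.979133 − 1) × 1000 = -20.867 permil
(The approximation ε ≈ δ_A − δ_B would give -20.55 permil.)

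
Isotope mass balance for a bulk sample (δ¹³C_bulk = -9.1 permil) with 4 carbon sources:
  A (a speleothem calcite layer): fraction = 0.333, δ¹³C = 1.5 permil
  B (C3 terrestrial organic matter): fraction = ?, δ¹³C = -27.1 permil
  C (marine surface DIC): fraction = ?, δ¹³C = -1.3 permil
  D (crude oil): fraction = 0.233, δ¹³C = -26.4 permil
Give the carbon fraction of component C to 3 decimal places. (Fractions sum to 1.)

0.322

Let f_C and f_B be the unknown fractions; fractions sum to 1 so f_C + f_B = 0.434.
Mass balance: Σ fᵢ·δᵢ = δ_bulk ⇒ f_C·(-1.3) + f_B·(-27.1) = -9.1 − (-5.652) = -3.448
Substitute f_B = 0.434 − f_C:
f_C·(-1.3 − -27.1) = -3.448 − 0.434×(-27.1) = 8.313
f_C = 8.313 / 25.8 = 0.3222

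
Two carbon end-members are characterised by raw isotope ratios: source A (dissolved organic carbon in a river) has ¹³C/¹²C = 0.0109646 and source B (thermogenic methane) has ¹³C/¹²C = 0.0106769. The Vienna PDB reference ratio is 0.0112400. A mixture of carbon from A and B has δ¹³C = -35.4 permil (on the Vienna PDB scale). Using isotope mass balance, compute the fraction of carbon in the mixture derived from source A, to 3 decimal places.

0.574

δ_A = (0.0109646/0.0112400 − 1)×1000 = (0.975498 − 1)×1000 = -24.502 permil
δ_B = (0.0106769/0.0112400 − 1)×1000 = (0.949902 − 1)×1000 = -50.098 permil
f_A = (δ_mix − δ_B)/(δ_A − δ_B) = (-35.4 − (-50.098))/(-24.502 − (-50.098))
f_A = 14.698 / 25.596 = 0.5742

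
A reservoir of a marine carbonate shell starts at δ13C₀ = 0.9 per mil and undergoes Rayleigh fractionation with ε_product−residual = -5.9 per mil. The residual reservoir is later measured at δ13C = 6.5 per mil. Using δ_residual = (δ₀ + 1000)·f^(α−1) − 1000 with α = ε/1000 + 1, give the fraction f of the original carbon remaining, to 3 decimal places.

0.388

α − 1 = ε/1000 = -0.0059
(δ_res + 1000)/(δ₀ + 1000) = (6.5 + 1000)/(0.9 + 1000) = 1006.5/1000.9 = 1.005595
f = 1.005595^(1/-0.0059) = exp(ln(1.005595)/-0.0059) = exp(0.00558/-0.0059)
f = exp(-0.9457) = 0.3884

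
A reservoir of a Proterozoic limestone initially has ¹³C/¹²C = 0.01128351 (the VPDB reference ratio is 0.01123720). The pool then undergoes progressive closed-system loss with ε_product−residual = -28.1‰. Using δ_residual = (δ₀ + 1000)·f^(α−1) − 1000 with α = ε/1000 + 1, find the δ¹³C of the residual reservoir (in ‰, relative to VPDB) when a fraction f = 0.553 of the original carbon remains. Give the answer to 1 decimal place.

δ₀ = (0.01128351/0.01123720 − 1)×1000 = (1.004121 − 1)×1000 = 4.121‰
α − 1 = ε/1000 = -0.0281
f^(α−1) = 0.553^(-0.0281) = 1.016786
δ_res = (4.121 + 1000) × 1.016786 − 1000 = 1020.976 − 1000 = 20.98‰

21.0‰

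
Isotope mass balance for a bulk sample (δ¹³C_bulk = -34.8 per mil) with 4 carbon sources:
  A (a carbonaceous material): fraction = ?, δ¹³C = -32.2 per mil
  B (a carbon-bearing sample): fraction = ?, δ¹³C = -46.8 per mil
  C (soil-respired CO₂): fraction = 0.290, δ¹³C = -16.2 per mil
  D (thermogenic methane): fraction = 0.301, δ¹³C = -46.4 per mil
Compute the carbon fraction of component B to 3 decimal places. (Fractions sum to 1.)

Let f_B and f_A be the unknown fractions; fractions sum to 1 so f_B + f_A = 0.409.
Mass balance: Σ fᵢ·δᵢ = δ_bulk ⇒ f_B·(-46.8) + f_A·(-32.2) = -34.8 − (-18.664) = -16.136
Substitute f_A = 0.409 − f_B:
f_B·(-46.8 − -32.2) = -16.136 − 0.409×(-32.2) = -2.966
f_B = -2.966 / -14.6 = 0.2031

0.203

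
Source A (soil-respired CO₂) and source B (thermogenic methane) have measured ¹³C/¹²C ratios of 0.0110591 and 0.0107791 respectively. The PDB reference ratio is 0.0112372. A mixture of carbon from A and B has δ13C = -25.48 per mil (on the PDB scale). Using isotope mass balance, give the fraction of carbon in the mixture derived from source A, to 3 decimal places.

0.613

δ_A = (0.0110591/0.0112372 − 1)×1000 = (0.984151 − 1)×1000 = -15.849 per mil
δ_B = (0.0107791/0.0112372 − 1)×1000 = (0.959234 − 1)×1000 = -40.766 per mil
f_A = (δ_mix − δ_B)/(δ_A − δ_B) = (-25.48 − (-40.766))/(-15.849 − (-40.766))
f_A = 15.286 / 24.917 = 0.6135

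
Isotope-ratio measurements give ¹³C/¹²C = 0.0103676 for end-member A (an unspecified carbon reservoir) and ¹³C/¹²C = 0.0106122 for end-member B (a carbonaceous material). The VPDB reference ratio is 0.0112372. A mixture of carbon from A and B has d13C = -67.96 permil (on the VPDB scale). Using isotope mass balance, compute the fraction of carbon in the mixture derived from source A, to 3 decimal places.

δ_A = (0.0103676/0.0112372 − 1)×1000 = (0.922614 − 1)×1000 = -77.386 permil
δ_B = (0.0106122/0.0112372 − 1)×1000 = (0.944381 − 1)×1000 = -55.619 permil
f_A = (δ_mix − δ_B)/(δ_A − δ_B) = (-67.96 − (-55.619))/(-77.386 − (-55.619))
f_A = -12.341 / -21.767 = 0.5670

0.567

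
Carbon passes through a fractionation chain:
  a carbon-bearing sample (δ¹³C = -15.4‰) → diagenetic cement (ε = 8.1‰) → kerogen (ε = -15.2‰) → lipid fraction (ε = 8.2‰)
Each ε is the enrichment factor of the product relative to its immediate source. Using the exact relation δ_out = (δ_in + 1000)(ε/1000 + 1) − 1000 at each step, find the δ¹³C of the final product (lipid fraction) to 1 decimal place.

step 1: δ = (-15.40 + 1000)·(8.1/1000 + 1) − 1000 = -7.42‰
step 2: δ = (-7.42 + 1000)·(-15.2/1000 + 1) − 1000 = -22.51‰
step 3: δ = (-22.51 + 1000)·(8.2/1000 + 1) − 1000 = -14.50‰

-14.5‰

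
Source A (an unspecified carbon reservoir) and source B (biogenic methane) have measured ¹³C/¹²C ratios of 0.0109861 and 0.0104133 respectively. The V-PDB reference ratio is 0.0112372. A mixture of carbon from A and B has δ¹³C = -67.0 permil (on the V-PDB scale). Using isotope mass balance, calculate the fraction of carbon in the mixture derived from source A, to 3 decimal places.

δ_A = (0.0109861/0.0112372 − 1)×1000 = (0.977655 − 1)×1000 = -22.345 permil
δ_B = (0.0104133/0.0112372 − 1)×1000 = (0.926681 − 1)×1000 = -73.319 permil
f_A = (δ_mix − δ_B)/(δ_A − δ_B) = (-67.0 − (-73.319))/(-22.345 − (-73.319))
f_A = 6.319 / 50.974 = 0.1240

0.124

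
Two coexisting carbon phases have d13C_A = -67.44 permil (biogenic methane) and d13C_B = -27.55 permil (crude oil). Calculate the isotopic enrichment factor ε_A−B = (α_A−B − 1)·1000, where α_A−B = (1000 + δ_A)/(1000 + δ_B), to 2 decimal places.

α_A−B = (1000 + -67.44) / (1000 + -27.55) = 932.56 / 972.45 = 0.958980
ε_A−B = (0.958980 − 1) × 1000 = -41.020 permil
(The approximation ε ≈ δ_A − δ_B would give -39.89 permil.)

-41.02 permil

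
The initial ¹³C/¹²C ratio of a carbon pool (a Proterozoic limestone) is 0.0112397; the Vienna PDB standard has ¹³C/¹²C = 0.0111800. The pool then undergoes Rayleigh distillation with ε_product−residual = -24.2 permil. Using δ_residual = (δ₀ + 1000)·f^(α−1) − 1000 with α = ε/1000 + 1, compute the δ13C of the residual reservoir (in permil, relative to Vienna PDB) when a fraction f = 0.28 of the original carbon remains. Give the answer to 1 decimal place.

36.8 permil

δ₀ = (0.0112397/0.0111800 − 1)×1000 = (1.005340 − 1)×1000 = 5.340 permil
α − 1 = ε/1000 = -0.0242
f^(α−1) = 0.28^(-0.0242) = 1.031285
δ_res = (5.340 + 1000) × 1.031285 − 1000 = 1036.792 − 1000 = 36.79 permil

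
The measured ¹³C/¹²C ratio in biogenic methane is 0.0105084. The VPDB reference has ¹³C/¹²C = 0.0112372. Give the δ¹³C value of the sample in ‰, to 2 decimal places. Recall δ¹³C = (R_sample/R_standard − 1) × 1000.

-64.86‰

δ¹³C = (R_sample / R_standard − 1) × 1000
R_sample / R_standard = 0.0105084 / 0.0112372 = 0.935144
δ¹³C = (0.935144 − 1) × 1000 = -64.856‰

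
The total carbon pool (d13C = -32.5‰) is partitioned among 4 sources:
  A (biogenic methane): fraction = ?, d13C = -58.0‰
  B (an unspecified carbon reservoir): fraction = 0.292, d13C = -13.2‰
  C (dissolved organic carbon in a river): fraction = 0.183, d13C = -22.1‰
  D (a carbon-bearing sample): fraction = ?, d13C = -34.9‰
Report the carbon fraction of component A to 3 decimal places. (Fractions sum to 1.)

0.272

Let f_A and f_D be the unknown fractions; fractions sum to 1 so f_A + f_D = 0.525.
Mass balance: Σ fᵢ·δᵢ = δ_bulk ⇒ f_A·(-58.0) + f_D·(-34.9) = -32.5 − (-7.899) = -24.601
Substitute f_D = 0.525 − f_A:
f_A·(-58.0 − -34.9) = -24.601 − 0.525×(-34.9) = -6.279
f_A = -6.279 / -23.1 = 0.2718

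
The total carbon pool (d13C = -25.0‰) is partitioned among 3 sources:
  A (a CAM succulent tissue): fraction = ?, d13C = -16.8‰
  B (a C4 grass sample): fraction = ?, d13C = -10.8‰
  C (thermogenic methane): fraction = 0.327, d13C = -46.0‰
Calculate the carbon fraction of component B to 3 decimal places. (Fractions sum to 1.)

Let f_B and f_A be the unknown fractions; fractions sum to 1 so f_B + f_A = 0.673.
Mass balance: Σ fᵢ·δᵢ = δ_bulk ⇒ f_B·(-10.8) + f_A·(-16.8) = -25.0 − (-15.042) = -9.958
Substitute f_A = 0.673 − f_B:
f_B·(-10.8 − -16.8) = -9.958 − 0.673×(-16.8) = 1.348
f_B = 1.348 / 6.0 = 0.2247

0.225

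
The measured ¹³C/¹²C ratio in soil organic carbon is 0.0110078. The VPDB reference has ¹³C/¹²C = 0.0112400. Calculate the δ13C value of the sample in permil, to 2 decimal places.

-20.66 permil

δ13C = (R_sample / R_standard − 1) × 1000
R_sample / R_standard = 0.0110078 / 0.0112400 = 0.979342
δ13C = (0.979342 − 1) × 1000 = -20.658 permil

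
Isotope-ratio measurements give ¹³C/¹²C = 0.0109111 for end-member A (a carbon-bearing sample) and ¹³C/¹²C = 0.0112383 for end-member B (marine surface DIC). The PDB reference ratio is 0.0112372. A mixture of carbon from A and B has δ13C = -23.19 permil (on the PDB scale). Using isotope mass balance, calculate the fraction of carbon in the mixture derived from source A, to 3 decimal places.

0.800

δ_A = (0.0109111/0.0112372 − 1)×1000 = (0.970980 − 1)×1000 = -29.020 permil
δ_B = (0.0112383/0.0112372 − 1)×1000 = (1.000098 − 1)×1000 = 0.098 permil
f_A = (δ_mix − δ_B)/(δ_A − δ_B) = (-23.19 − (0.098))/(-29.020 − (0.098))
f_A = -23.288 / -29.118 = 0.7998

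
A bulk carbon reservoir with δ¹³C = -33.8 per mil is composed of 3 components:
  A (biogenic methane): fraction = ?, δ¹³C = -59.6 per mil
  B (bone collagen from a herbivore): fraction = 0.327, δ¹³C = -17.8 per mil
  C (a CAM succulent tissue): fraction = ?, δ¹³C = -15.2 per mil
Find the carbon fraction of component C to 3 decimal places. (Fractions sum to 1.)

0.273

Let f_C and f_A be the unknown fractions; fractions sum to 1 so f_C + f_A = 0.673.
Mass balance: Σ fᵢ·δᵢ = δ_bulk ⇒ f_C·(-15.2) + f_A·(-59.6) = -33.8 − (-5.821) = -27.979
Substitute f_A = 0.673 − f_C:
f_C·(-15.2 − -59.6) = -27.979 − 0.673×(-59.6) = 12.131
f_C = 12.131 / 44.4 = 0.2732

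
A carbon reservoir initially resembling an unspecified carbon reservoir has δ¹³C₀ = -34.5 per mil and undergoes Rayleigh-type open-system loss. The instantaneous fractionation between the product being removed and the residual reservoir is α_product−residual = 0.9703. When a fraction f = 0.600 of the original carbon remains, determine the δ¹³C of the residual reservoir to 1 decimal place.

Rayleigh residual: δ_res = (δ₀ + 1000)·f^(α−1) − 1000
α − 1 = -0.02970
f^(α−1) = 0.600^(-0.02970) = 1.015287
δ_res = (-34.5 + 1000) × 1.015287 − 1000 = 980.260 − 1000 = -19.74 per mil

-19.7 per mil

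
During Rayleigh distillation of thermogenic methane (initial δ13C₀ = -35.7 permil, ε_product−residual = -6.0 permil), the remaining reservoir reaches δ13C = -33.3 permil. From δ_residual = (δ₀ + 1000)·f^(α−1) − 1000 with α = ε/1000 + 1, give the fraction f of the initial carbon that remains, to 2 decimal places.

α − 1 = ε/1000 = -0.0060
(δ_res + 1000)/(δ₀ + 1000) = (-33.3 + 1000)/(-35.7 + 1000) = 966.7/964.3 = 1.002489
f = 1.002489^(1/-0.0060) = exp(ln(1.002489)/-0.0060) = exp(0.00249/-0.0060)
f = exp(-0.4143) = 0.6608

0.66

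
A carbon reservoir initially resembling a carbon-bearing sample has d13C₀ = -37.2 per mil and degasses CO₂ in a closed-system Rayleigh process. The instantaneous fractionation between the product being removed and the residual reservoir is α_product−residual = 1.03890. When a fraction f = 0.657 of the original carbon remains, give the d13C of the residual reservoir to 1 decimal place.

-52.8 per mil

Rayleigh residual: δ_res = (δ₀ + 1000)·f^(α−1) − 1000
α − 1 = 0.03890
f^(α−1) = 0.657^(0.03890) = 0.983792
δ_res = (-37.2 + 1000) × 0.983792 − 1000 = 947.195 − 1000 = -52.81 per mil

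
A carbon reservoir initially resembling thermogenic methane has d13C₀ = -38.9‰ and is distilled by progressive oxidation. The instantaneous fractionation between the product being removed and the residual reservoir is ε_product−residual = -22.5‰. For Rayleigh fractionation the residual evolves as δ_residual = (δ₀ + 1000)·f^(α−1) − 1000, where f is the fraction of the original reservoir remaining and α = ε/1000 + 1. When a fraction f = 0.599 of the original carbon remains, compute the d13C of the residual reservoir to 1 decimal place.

-27.8‰

Rayleigh residual: δ_res = (δ₀ + 1000)·f^(α−1) − 1000
α = ε/1000 + 1 = 0.97750, so α − 1 = -0.02250
f^(α−1) = 0.599^(-0.02250) = 1.011598
δ_res = (-38.9 + 1000) × 1.011598 − 1000 = 972.247 − 1000 = -27.75‰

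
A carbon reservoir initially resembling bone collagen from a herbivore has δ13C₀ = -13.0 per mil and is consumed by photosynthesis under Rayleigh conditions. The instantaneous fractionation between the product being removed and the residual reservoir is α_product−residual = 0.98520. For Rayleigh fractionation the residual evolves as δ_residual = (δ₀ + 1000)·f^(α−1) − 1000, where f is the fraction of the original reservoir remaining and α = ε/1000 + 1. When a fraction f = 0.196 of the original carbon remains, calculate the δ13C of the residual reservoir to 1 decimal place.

11.1 per mil

Rayleigh residual: δ_res = (δ₀ + 1000)·f^(α−1) − 1000
α − 1 = -0.01480
f^(α−1) = 0.196^(-0.01480) = 1.024412
δ_res = (-13.0 + 1000) × 1.024412 − 1000 = 1011.095 − 1000 = 11.09 per mil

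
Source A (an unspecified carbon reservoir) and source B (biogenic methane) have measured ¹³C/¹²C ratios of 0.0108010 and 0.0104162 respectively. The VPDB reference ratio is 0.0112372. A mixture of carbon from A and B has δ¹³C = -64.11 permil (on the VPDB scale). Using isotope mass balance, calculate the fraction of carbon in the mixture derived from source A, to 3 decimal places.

δ_A = (0.0108010/0.0112372 − 1)×1000 = (0.961183 − 1)×1000 = -38.817 permil
δ_B = (0.0104162/0.0112372 − 1)×1000 = (0.926939 − 1)×1000 = -73.061 permil
f_A = (δ_mix − δ_B)/(δ_A − δ_B) = (-64.11 − (-73.061))/(-38.817 − (-73.061))
f_A = 8.951 / 34.243 = 0.2614

0.261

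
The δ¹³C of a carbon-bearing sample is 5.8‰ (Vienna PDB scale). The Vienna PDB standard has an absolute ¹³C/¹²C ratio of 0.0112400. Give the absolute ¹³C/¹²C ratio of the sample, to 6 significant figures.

R_sample = R_standard × (δ¹³C/1000 + 1)
R_sample = 0.0112400 × (5.8/1000 + 1) = 0.0112400 × 1.005800
R_sample = 0.0113052

0.0113052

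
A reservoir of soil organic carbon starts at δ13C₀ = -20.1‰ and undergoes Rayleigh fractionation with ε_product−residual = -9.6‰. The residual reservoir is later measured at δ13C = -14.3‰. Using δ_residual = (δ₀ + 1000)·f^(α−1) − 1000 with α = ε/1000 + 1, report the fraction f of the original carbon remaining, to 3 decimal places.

0.541

α − 1 = ε/1000 = -0.0096
(δ_res + 1000)/(δ₀ + 1000) = (-14.3 + 1000)/(-20.1 + 1000) = 985.7/979.9 = 1.005919
f = 1.005919^(1/-0.0096) = exp(ln(1.005919)/-0.0096) = exp(0.00590/-0.0096)
f = exp(-0.6147) = 0.5408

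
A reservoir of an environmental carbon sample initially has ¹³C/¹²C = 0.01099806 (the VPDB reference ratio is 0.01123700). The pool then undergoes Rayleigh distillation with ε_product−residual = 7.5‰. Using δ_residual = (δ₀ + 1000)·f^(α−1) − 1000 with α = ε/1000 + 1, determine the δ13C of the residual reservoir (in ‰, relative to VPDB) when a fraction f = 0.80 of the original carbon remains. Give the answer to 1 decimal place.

δ₀ = (0.01099806/0.01123700 − 1)×1000 = (0.978736 − 1)×1000 = -21.264‰
α − 1 = ε/1000 = 0.0075
f^(α−1) = 0.80^(0.0075) = 0.998328
δ_res = (-21.264 + 1000) × 0.998328 − 1000 = 977.100 − 1000 = -22.90‰

-22.9‰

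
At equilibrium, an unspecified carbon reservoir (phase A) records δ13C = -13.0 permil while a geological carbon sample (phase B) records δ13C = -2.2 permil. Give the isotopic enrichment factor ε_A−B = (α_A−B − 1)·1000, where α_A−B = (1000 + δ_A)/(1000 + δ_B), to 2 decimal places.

-10.82 permil

α_A−B = (1000 + -13.0) / (1000 + -2.2) = 987.0 / 997.8 = 0.989176
ε_A−B = (0.989176 − 1) × 1000 = -10.824 permil
(The approximation ε ≈ δ_A − δ_B would give -10.8 permil.)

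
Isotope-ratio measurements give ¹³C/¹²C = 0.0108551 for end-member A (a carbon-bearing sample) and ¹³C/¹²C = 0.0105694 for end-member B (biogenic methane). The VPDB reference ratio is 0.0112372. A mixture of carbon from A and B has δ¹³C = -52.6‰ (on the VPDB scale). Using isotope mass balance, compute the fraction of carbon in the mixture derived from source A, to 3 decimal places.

0.269

δ_A = (0.0108551/0.0112372 − 1)×1000 = (0.965997 − 1)×1000 = -34.003‰
δ_B = (0.0105694/0.0112372 − 1)×1000 = (0.940572 − 1)×1000 = -59.428‰
f_A = (δ_mix − δ_B)/(δ_A − δ_B) = (-52.6 − (-59.428))/(-34.003 − (-59.428))
f_A = 6.828 / 25.424 = 0.2685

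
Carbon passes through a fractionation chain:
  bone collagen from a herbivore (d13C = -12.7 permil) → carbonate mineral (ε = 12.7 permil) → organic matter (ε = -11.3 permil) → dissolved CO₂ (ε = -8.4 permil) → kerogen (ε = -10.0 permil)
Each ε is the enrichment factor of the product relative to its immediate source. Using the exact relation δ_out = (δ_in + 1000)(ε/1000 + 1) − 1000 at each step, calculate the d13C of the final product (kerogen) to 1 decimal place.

-29.6 permil

step 1: δ = (-12.70 + 1000)·(12.7/1000 + 1) − 1000 = -0.16 permil
step 2: δ = (-0.16 + 1000)·(-11.3/1000 + 1) − 1000 = -11.46 permil
step 3: δ = (-11.46 + 1000)·(-8.4/1000 + 1) − 1000 = -19.76 permil
step 4: δ = (-19.76 + 1000)·(-10.0/1000 + 1) − 1000 = -29.57 permil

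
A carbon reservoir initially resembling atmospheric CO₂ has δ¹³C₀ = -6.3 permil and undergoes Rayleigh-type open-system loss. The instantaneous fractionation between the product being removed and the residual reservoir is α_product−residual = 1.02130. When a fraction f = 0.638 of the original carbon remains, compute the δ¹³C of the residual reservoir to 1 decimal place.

-15.8 permil

Rayleigh residual: δ_res = (δ₀ + 1000)·f^(α−1) − 1000
α − 1 = 0.02130
f^(α−1) = 0.638^(0.02130) = 0.990473
δ_res = (-6.3 + 1000) × 0.990473 − 1000 = 984.233 − 1000 = -15.77 permil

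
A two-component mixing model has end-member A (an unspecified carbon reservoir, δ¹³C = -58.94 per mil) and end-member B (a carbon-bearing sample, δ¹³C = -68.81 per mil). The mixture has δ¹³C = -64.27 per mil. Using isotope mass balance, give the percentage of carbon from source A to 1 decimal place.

δ_mix = f_A·δ_A + (1 − f_A)·δ_B  ⇒  f_A = (δ_mix − δ_B)/(δ_A − δ_B)
f_A = (-64.27 − (-68.81)) / (-58.94 − (-68.81))
f_A = 4.54 / 9.87 = 0.4600

46.0%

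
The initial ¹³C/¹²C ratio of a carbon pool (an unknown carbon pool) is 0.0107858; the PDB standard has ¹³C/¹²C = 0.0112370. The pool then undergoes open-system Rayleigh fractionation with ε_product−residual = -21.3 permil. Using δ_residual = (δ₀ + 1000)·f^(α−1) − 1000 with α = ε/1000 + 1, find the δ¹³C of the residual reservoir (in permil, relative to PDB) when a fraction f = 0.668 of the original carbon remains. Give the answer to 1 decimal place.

-31.9 permil

δ₀ = (0.0107858/0.0112370 − 1)×1000 = (0.959847 − 1)×1000 = -40.153 permil
α − 1 = ε/1000 = -0.0213
f^(α−1) = 0.668^(-0.0213) = 1.008631
δ_res = (-40.153 + 1000) × 1.008631 − 1000 = 968.131 − 1000 = -31.87 permil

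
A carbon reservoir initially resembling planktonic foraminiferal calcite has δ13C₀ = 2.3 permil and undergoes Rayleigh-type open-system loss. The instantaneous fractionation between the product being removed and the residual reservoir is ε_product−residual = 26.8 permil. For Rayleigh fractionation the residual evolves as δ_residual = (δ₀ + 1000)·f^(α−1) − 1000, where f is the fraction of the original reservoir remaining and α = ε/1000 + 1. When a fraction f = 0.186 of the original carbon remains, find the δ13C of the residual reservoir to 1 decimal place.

-41.9 permil

Rayleigh residual: δ_res = (δ₀ + 1000)·f^(α−1) − 1000
α = ε/1000 + 1 = 1.02680, so α − 1 = 0.02680
f^(α−1) = 0.186^(0.02680) = 0.955923
δ_res = (2.3 + 1000) × 0.955923 − 1000 = 958.122 − 1000 = -41.88 permil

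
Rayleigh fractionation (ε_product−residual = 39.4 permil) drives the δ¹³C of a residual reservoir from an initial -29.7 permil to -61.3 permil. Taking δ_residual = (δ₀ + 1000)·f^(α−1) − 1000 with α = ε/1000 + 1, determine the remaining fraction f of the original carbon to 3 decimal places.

α − 1 = ε/1000 = 0.0394
(δ_res + 1000)/(δ₀ + 1000) = (-61.3 + 1000)/(-29.7 + 1000) = 938.7/970.3 = 0.967433
f = 0.967433^(1/0.0394) = exp(ln(0.967433)/0.0394) = exp(-0.03311/0.0394)
f = exp(-0.8403) = 0.4316

0.432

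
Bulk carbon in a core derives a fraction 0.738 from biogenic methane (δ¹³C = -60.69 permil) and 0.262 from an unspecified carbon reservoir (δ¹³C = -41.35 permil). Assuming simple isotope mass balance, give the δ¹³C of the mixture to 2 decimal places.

δ_mix = f_A·δ_A + f_B·δ_B
δ_mix = 0.738 × (-60.69) + 0.262 × (-41.35)
δ_mix = -44.789 + -10.834 = -55.623 permil

-55.62 permil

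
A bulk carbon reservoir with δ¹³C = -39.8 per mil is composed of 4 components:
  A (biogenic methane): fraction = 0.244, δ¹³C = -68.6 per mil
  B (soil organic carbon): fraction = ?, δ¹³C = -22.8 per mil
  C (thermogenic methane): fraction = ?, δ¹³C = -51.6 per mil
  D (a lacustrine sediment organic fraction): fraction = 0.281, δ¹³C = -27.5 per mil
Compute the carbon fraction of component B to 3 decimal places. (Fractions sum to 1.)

Let f_B and f_C be the unknown fractions; fractions sum to 1 so f_B + f_C = 0.475.
Mass balance: Σ fᵢ·δᵢ = δ_bulk ⇒ f_B·(-22.8) + f_C·(-51.6) = -39.8 − (-24.466) = -15.334
Substitute f_C = 0.475 − f_B:
f_B·(-22.8 − -51.6) = -15.334 − 0.475×(-51.6) = 9.176
f_B = 9.176 / 28.8 = 0.3186

0.319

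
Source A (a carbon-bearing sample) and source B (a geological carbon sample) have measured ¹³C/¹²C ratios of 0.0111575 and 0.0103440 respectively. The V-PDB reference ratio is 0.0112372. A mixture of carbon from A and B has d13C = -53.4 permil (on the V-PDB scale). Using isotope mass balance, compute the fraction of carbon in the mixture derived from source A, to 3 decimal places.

δ_A = (0.0111575/0.0112372 − 1)×1000 = (0.992907 − 1)×1000 = -7.093 permil
δ_B = (0.0103440/0.0112372 − 1)×1000 = (0.920514 − 1)×1000 = -79.486 permil
f_A = (δ_mix − δ_B)/(δ_A − δ_B) = (-53.4 − (-79.486))/(-7.093 − (-79.486))
f_A = 26.086 / 72.393 = 0.3603

0.360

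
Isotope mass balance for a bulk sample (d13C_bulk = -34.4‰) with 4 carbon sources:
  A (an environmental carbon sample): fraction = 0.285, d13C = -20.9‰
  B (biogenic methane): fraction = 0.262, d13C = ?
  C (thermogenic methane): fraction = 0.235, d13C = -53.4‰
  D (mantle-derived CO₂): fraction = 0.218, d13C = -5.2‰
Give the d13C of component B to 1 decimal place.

Isotope mass balance: δ_bulk = Σ fᵢ·δᵢ.
-34.4 = 0.285×(-20.9) + 0.262×δ_B + 0.235×(-53.4) + 0.218×(-5.2)
0.262·δ_B = -34.4 − (-19.639) = -14.761
δ_B = -14.761 / 0.262 = -56.34‰

-56.3‰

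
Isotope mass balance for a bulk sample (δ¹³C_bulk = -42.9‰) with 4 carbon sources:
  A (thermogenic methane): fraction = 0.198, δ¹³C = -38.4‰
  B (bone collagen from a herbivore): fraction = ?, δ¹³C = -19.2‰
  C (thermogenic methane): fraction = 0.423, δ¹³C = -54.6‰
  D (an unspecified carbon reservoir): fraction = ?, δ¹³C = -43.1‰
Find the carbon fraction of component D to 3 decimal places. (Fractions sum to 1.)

Let f_D and f_B be the unknown fractions; fractions sum to 1 so f_D + f_B = 0.379.
Mass balance: Σ fᵢ·δᵢ = δ_bulk ⇒ f_D·(-43.1) + f_B·(-19.2) = -42.9 − (-30.699) = -12.201
Substitute f_B = 0.379 − f_D:
f_D·(-43.1 − -19.2) = -12.201 − 0.379×(-19.2) = -4.924
f_D = -4.924 / -23.9 = 0.2060

0.206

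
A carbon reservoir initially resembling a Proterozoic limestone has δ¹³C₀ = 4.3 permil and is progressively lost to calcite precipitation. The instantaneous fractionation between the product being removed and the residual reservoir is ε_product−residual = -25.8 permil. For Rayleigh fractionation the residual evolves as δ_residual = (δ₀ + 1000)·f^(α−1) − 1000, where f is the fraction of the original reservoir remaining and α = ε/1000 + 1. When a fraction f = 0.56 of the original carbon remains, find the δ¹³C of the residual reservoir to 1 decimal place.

Rayleigh residual: δ_res = (δ₀ + 1000)·f^(α−1) − 1000
α = ε/1000 + 1 = 0.97420, so α − 1 = -0.02580
f^(α−1) = 0.56^(-0.02580) = 1.015072
δ_res = (4.3 + 1000) × 1.015072 − 1000 = 1019.437 − 1000 = 19.44 permil

19.4 permil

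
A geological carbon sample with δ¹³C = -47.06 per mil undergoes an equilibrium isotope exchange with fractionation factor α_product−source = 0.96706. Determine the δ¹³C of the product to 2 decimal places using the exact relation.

-78.45 per mil

δ_product = (δ_source + 1000)·α − 1000
δ_product = (-47.06 + 1000) × 0.96706 − 1000
δ_product = 921.550 − 1000 = -78.450 per mil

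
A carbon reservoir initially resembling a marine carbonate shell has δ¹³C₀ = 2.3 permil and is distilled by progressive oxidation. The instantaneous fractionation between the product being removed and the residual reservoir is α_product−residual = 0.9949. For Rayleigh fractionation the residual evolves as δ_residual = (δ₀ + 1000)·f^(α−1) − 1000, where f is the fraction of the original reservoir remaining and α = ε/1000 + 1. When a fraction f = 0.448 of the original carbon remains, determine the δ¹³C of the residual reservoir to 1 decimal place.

6.4 permil

Rayleigh residual: δ_res = (δ₀ + 1000)·f^(α−1) − 1000
α − 1 = -0.00510
f^(α−1) = 0.448^(-0.00510) = 1.004104
δ_res = (2.3 + 1000) × 1.004104 − 1000 = 1006.413 − 1000 = 6.41 permil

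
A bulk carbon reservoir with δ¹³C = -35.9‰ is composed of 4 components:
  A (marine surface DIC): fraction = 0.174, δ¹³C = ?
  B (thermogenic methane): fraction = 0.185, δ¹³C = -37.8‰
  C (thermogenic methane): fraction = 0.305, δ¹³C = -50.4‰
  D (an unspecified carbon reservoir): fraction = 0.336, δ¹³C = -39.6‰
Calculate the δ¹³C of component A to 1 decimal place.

Isotope mass balance: δ_bulk = Σ fᵢ·δᵢ.
-35.9 = 0.174×δ_A + 0.185×(-37.8) + 0.305×(-50.4) + 0.336×(-39.6)
0.174·δ_A = -35.9 − (-35.671) = -0.229
δ_A = -0.229 / 0.174 = -1.32‰

-1.3‰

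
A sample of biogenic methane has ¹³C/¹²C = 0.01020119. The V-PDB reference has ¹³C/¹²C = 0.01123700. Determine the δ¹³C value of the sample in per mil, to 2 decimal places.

δ¹³C = (R_sample / R_standard − 1) × 1000
R_sample / R_standard = 0.01020119 / 0.01123700 = 0.907821
δ¹³C = (0.907821 − 1) × 1000 = -92.179 per mil

-92.18 per mil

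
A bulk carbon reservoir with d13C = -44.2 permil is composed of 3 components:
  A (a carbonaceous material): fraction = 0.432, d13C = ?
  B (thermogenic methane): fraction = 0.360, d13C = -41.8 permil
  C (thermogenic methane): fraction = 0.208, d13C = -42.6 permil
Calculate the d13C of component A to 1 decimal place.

Isotope mass balance: δ_bulk = Σ fᵢ·δᵢ.
-44.2 = 0.432×δ_A + 0.360×(-41.8) + 0.208×(-42.6)
0.432·δ_A = -44.2 − (-23.909) = -20.291
δ_A = -20.291 / 0.432 = -46.97 permil

-47.0 permil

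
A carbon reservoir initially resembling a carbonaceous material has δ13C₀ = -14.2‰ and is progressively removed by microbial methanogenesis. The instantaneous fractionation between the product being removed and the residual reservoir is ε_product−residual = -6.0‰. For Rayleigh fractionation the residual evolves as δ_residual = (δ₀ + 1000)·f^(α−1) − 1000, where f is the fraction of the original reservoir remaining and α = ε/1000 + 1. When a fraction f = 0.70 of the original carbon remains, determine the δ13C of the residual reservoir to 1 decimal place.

-12.1‰

Rayleigh residual: δ_res = (δ₀ + 1000)·f^(α−1) − 1000
α = ε/1000 + 1 = 0.99400, so α − 1 = -0.00600
f^(α−1) = 0.70^(-0.00600) = 1.002142
δ_res = (-14.2 + 1000) × 1.002142 − 1000 = 987.912 − 1000 = -12.09‰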